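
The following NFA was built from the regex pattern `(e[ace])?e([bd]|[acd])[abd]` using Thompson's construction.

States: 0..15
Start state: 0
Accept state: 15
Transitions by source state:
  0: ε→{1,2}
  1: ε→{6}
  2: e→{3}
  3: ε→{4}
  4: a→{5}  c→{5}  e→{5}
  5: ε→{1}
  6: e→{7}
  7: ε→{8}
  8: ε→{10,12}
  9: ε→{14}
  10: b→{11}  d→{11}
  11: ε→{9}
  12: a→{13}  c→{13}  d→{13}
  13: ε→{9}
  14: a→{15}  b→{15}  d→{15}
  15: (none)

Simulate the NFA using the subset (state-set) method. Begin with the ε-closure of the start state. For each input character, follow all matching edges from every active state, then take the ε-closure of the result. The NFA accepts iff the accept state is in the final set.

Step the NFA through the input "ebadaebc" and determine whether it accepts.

Answer: REJECT

Steps:
S₀ = ε-closure({0}) = {0,1,2,6}
'e' @ 1: {3,4,7,8,10,12}
'b' @ 2: {9,11,14}
'a' @ 3: {15}  [accepting]
'd' @ 4: {}  — dead — no transitions
rest 'aebc' ignored (set empty)
final: {}; accept 15 not in set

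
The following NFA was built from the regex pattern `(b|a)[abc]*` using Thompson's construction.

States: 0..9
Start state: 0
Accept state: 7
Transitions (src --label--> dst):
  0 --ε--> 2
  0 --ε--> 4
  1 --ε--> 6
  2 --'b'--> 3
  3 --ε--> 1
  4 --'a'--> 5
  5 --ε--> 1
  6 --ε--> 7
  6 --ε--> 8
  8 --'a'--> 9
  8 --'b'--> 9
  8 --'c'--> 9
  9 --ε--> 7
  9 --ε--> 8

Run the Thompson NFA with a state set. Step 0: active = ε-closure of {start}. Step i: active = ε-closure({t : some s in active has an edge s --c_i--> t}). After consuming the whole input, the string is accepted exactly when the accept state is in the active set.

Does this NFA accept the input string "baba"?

Answer: ACCEPT

Trace:
initial (ε-close {0}): {0,2,4}
'b' @ 1: {1,3,6,7,8}  [accepting]
'a' @ 2: {7,8,9}  [accepting]
'b' @ 3: {7,8,9}  [accepting]
'a' @ 4: {7,8,9}  [accepting]
end set {7,8,9} — state 7 in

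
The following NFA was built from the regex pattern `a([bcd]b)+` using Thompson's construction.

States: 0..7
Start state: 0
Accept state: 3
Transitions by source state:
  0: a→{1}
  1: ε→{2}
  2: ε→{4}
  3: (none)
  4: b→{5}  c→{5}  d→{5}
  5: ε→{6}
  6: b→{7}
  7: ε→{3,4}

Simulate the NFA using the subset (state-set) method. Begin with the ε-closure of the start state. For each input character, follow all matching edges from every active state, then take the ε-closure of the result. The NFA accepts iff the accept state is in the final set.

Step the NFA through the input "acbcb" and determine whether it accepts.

Answer: ACCEPT

Steps:
initial (ε-close {0}): {0}
'a' @ 1: {1,2,4}
'c' @ 2: {5,6}
'b' @ 3: {3,4,7}  ✓accept
'c' @ 4: {5,6}
'b' @ 5: {3,4,7}  ✓accept
final: {3,4,7}; accept 3 in set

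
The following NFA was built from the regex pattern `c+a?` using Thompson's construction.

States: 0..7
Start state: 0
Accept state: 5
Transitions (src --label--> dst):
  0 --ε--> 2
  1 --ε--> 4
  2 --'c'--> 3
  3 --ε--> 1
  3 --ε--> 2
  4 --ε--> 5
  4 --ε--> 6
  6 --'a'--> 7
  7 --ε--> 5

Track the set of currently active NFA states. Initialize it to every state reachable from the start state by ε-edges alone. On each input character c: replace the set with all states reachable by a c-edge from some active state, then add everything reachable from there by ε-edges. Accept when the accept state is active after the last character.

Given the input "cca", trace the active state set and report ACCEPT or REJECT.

Answer: ACCEPT

Steps:
S₀ = ε-closure({0}) = {0,2}
'c' @ 1: {1,2,3,4,5,6}  [accepting]
'c' @ 2: {1,2,3,4,5,6}  [accepting]
'a' @ 3: {5,7}  [accepting]
end set {5,7} — state 5 in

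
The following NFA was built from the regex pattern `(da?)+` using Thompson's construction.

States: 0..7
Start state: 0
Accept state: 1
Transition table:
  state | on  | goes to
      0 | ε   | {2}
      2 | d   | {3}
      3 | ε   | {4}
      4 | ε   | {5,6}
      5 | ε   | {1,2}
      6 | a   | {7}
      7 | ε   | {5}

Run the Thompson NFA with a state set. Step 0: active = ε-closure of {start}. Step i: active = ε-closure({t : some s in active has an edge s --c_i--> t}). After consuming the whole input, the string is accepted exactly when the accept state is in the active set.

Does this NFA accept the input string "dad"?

Answer: ACCEPT

Derivation:
initial (ε-close {0}): {0,2}
'd' @ 1: {1,2,3,4,5,6}  [accepting]
'a' @ 2: {1,2,5,7}  [accepting]
'd' @ 3: {1,2,3,4,5,6}  [accepting]
after full input: {1,2,3,4,5,6}  (accept=1 in)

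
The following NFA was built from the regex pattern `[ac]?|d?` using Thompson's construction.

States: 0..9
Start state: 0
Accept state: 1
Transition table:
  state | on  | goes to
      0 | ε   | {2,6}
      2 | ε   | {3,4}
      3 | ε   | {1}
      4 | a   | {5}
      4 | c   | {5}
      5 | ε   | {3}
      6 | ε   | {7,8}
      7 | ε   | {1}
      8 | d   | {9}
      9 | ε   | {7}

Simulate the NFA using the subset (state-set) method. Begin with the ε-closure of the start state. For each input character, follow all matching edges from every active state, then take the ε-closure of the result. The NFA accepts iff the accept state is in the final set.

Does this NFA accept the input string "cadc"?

Answer: REJECT

Steps:
initial (ε-close {0}): {0,1,2,3,4,6,7,8}
'c' @ 1: {1,3,5}  (accept∈set)
'a' @ 2: {}  — no active states
rest 'dc' ignored (set empty)
after full input: {}  (accept=1 not in)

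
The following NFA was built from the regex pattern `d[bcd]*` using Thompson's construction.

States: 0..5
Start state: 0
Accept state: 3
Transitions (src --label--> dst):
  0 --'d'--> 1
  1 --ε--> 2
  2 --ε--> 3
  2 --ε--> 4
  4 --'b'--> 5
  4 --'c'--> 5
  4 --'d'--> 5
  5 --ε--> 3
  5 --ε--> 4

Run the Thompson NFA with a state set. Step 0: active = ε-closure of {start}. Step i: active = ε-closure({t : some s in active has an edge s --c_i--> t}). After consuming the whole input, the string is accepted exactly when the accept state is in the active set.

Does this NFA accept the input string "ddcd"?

start: ε-closure({0}) = {0}
'd' @ 1: {1,2,3,4}  [accepting]
'd' @ 2: {3,4,5}  [accepting]
'c' @ 3: {3,4,5}  [accepting]
'd' @ 4: {3,4,5}  [accepting]
after full input: {3,4,5}  (accept=3 in)

Answer: ACCEPT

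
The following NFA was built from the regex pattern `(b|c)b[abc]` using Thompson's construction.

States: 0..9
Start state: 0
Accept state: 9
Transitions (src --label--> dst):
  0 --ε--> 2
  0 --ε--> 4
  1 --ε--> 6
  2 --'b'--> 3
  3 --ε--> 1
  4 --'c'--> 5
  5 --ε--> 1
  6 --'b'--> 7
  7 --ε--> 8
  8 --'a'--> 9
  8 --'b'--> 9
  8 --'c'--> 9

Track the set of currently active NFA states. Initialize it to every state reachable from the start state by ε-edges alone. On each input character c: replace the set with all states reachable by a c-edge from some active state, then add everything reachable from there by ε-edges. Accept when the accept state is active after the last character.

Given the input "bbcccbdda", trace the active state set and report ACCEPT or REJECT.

start: ε-closure({0}) = {0,2,4}
'b' @ 1: {1,3,6}
'b' @ 2: {7,8}
'c' @ 3: {9}  (accept∈set)
'c' @ 4: {}  — dead — no transitions
rest 'cbdda' ignored (set empty)
after full input: {}  (accept=9 not in)

Answer: REJECT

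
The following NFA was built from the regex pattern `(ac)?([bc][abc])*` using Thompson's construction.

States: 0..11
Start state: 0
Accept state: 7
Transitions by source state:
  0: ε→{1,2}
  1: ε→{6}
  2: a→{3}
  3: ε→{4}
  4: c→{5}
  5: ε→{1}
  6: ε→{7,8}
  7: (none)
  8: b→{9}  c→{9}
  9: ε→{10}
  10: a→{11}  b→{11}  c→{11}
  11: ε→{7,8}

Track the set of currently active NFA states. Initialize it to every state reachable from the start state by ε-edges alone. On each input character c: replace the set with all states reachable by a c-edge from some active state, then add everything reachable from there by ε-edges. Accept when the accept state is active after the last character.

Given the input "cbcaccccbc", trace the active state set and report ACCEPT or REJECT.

Answer: ACCEPT

Derivation:
start: ε-closure({0}) = {0,1,2,6,7,8}
'c' @ 1: {9,10}
'b' @ 2: {7,8,11}  [accepting]
'c' @ 3: {9,10}
'a' @ 4: {7,8,11}  [accepting]
'c' @ 5: {9,10}
'c' @ 6: {7,8,11}  [accepting]
'c' @ 7: {9,10}
'c' @ 8: {7,8,11}  [accepting]
'b' @ 9: {9,10}
'c' @ 10: {7,8,11}  [accepting]
final: {7,8,11}; accept 7 in set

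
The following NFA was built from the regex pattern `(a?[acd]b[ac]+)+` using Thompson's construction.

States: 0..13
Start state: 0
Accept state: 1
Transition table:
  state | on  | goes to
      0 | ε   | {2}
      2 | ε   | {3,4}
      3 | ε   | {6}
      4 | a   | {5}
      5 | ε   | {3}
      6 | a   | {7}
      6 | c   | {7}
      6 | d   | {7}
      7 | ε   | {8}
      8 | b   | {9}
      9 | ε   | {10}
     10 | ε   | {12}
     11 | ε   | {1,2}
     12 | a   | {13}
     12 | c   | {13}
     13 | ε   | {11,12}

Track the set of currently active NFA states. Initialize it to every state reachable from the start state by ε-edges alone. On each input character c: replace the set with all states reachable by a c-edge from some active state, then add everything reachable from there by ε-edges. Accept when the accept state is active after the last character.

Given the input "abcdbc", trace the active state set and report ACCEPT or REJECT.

start: ε-closure({0}) = {0,2,3,4,6}
'a' @ 1: {3,5,6,7,8}
'b' @ 2: {9,10,12}
'c' @ 3: {1,2,3,4,6,11,12,13}  [accepting]
'd' @ 4: {7,8}
'b' @ 5: {9,10,12}
'c' @ 6: {1,2,3,4,6,11,12,13}  [accepting]
after full input: {1,2,3,4,6,11,12,13}  (accept=1 in)

Answer: ACCEPT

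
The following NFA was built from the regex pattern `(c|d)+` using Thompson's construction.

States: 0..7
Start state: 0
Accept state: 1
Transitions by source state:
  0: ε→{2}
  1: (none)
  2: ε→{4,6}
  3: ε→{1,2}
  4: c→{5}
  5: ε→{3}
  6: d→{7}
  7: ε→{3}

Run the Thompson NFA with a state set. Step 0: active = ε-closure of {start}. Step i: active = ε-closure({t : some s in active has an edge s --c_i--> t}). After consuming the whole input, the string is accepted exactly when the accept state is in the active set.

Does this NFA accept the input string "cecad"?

Answer: REJECT

Steps:
S₀ = ε-closure({0}) = {0,2,4,6}
'c' @ 1: {1,2,3,4,5,6}  ✓accept
'e' @ 2: {}  — state set empty
rest 'cad' ignored (set empty)
after full input: {}  (accept=1 not in)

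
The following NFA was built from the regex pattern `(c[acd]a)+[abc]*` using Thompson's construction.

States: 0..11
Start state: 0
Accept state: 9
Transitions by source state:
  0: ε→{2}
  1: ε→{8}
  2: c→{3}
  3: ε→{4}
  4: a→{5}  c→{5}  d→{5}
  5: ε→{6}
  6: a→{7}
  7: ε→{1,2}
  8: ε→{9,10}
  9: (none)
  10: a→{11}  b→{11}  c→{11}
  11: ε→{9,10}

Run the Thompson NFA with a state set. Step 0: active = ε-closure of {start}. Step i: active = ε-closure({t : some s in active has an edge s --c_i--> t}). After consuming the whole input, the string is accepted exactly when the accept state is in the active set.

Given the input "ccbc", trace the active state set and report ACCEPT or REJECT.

Answer: REJECT

Steps:
start: ε-closure({0}) = {0,2}
'c' @ 1: {3,4}
'c' @ 2: {5,6}
'b' @ 3: {}  — no active states
rest 'c' ignored (set empty)
after full input: {}  (accept=9 not in)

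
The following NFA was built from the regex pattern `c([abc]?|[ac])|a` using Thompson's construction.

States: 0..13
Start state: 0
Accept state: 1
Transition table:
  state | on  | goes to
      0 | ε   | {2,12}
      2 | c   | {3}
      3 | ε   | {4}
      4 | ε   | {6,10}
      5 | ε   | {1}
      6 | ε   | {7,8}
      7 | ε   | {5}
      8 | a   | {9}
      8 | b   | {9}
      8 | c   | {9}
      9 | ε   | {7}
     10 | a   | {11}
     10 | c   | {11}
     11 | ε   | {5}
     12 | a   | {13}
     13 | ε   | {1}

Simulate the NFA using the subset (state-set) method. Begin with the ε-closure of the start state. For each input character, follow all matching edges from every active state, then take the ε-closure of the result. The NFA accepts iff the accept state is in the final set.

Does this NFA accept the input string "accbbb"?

start: ε-closure({0}) = {0,2,12}
'a' @ 1: {1,13}  (accept∈set)
'c' @ 2: {}  — state set empty
rest 'cbbb' ignored (set empty)
final: {}; accept 1 not in set

Answer: REJECT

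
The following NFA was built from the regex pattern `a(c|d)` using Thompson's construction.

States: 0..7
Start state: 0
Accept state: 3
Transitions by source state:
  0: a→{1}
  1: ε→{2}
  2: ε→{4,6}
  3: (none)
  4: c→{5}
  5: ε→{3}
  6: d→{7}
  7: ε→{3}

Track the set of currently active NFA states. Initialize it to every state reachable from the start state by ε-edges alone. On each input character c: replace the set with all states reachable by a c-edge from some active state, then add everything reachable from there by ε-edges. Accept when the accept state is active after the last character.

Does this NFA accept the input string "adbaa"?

start: ε-closure({0}) = {0}
'a' @ 1: {1,2,4,6}
'd' @ 2: {3,7}  [accepting]
'b' @ 3: {}  — state set empty
rest 'aa' ignored (set empty)
end set {} — state 3 not in

Answer: REJECT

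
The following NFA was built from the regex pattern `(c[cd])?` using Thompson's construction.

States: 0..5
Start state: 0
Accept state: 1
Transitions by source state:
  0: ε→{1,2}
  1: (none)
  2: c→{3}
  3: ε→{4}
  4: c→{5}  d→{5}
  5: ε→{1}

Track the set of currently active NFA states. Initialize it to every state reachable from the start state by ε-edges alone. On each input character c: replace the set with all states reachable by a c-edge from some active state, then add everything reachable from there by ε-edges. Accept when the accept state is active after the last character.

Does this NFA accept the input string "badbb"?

Answer: REJECT

Trace:
S₀ = ε-closure({0}) = {0,1,2}
'b' @ 1: {}  — no active states
rest 'adbb' ignored (set empty)
final: {}; accept 1 not in set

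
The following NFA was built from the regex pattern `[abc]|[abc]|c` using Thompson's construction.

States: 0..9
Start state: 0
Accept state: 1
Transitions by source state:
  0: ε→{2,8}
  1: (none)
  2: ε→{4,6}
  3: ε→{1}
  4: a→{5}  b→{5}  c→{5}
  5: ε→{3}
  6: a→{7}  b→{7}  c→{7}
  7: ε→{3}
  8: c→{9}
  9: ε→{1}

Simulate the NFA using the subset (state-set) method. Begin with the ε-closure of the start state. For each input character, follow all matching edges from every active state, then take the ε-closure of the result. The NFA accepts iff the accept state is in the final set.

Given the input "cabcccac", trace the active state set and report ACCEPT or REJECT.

Answer: REJECT

Trace:
start: ε-closure({0}) = {0,2,4,6,8}
'c' @ 1: {1,3,5,7,9}  [accepting]
'a' @ 2: {}  — no active states
rest 'bcccac' ignored (set empty)
after full input: {}  (accept=1 not in)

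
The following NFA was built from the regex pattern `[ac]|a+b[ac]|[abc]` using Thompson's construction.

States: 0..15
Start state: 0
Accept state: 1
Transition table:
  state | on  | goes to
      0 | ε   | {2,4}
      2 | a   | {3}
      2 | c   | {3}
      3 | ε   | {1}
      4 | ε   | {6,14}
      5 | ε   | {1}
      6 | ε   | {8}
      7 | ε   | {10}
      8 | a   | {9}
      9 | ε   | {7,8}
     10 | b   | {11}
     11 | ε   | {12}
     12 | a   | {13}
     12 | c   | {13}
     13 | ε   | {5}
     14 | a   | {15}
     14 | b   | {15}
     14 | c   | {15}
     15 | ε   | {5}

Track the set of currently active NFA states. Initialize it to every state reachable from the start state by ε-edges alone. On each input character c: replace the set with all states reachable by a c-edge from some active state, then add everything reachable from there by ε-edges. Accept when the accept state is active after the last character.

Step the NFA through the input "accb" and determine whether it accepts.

Answer: REJECT

Derivation:
start: ε-closure({0}) = {0,2,4,6,8,14}
'a' @ 1: {1,3,5,7,8,9,10,15}  ✓accept
'c' @ 2: {}  — dead — no transitions
rest 'cb' ignored (set empty)
end set {} — state 1 not in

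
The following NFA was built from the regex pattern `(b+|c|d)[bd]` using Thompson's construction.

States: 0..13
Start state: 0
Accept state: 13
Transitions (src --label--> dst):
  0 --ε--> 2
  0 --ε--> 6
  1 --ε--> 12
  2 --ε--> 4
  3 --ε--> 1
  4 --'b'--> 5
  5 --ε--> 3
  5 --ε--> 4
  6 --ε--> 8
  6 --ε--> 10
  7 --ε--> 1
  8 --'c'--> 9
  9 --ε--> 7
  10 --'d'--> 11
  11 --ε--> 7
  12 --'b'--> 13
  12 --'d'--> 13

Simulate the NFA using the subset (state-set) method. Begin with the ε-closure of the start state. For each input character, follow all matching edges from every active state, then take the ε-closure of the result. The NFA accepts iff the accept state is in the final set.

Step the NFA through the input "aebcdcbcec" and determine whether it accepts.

Answer: REJECT

Trace:
initial (ε-close {0}): {0,2,4,6,8,10}
'a' @ 1: {}  — no active states
rest 'ebcdcbcec' ignored (set empty)
after full input: {}  (accept=13 not in)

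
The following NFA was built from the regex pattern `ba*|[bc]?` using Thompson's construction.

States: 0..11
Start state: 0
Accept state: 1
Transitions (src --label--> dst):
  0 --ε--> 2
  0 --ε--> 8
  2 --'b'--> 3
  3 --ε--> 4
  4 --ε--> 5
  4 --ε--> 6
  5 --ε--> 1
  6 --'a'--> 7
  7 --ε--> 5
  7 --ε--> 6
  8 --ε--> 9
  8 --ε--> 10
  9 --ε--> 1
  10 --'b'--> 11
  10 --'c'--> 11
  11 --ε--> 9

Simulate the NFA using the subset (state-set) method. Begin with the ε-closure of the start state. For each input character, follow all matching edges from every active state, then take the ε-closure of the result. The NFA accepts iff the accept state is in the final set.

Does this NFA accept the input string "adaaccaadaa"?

Answer: REJECT

Derivation:
initial (ε-close {0}): {0,1,2,8,9,10}
'a' @ 1: {}  — no active states
rest 'daaccaadaa' ignored (set empty)
end set {} — state 1 not in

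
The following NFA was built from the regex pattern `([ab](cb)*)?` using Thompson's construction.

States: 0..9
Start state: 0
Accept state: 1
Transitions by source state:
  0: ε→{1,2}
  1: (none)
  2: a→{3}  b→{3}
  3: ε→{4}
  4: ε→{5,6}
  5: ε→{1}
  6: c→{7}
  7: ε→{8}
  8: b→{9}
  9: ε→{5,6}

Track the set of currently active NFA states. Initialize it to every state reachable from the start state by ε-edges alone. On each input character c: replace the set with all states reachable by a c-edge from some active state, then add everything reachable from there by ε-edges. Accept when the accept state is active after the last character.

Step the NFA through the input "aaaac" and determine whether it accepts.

Answer: REJECT

Steps:
start: ε-closure({0}) = {0,1,2}
'a' @ 1: {1,3,4,5,6}  [accepting]
'a' @ 2: {}  — dead — no transitions
rest 'aac' ignored (set empty)
final: {}; accept 1 not in set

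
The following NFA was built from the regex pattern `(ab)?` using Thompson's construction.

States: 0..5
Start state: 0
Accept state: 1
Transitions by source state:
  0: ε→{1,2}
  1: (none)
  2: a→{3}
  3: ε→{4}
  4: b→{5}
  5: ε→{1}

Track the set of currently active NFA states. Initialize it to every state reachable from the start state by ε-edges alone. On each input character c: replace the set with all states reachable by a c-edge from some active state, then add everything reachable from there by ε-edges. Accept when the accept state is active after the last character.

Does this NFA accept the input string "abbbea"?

Answer: REJECT

Steps:
start: ε-closure({0}) = {0,1,2}
'a' @ 1: {3,4}
'b' @ 2: {1,5}  [accepting]
'b' @ 3: {}  — state set empty
rest 'bea' ignored (set empty)
final: {}; accept 1 not in set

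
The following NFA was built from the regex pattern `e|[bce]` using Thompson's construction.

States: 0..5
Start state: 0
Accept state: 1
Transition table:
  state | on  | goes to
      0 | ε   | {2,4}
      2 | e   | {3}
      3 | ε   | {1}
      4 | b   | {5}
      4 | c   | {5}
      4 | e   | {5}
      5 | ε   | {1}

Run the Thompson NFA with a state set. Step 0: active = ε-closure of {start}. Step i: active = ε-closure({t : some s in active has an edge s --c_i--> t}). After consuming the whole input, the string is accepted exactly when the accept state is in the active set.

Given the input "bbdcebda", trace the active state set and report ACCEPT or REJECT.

Answer: REJECT

Steps:
initial (ε-close {0}): {0,2,4}
'b' @ 1: {1,5}  [accepting]
'b' @ 2: {}  — no active states
rest 'dcebda' ignored (set empty)
end set {} — state 1 not in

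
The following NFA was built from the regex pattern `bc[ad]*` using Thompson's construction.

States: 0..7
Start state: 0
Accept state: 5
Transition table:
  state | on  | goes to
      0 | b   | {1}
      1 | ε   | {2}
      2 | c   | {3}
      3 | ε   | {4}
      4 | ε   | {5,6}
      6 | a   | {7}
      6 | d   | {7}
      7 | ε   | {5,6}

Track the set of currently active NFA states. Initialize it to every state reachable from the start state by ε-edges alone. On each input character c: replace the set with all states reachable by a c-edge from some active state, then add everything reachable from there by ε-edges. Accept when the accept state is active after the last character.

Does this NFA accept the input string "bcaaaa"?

Answer: ACCEPT

Trace:
initial (ε-close {0}): {0}
'b' @ 1: {1,2}
'c' @ 2: {3,4,5,6}  [accepting]
'a' @ 3: {5,6,7}  [accepting]
'a' @ 4: {5,6,7}  [accepting]
'a' @ 5: {5,6,7}  [accepting]
'a' @ 6: {5,6,7}  [accepting]
end set {5,6,7} — state 5 in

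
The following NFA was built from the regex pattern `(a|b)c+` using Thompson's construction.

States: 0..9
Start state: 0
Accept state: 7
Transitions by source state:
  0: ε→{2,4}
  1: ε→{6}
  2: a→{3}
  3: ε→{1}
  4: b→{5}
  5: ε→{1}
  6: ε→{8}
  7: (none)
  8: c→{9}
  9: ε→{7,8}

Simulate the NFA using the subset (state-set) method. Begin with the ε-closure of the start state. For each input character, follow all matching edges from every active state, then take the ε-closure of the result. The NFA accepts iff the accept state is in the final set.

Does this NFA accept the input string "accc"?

Answer: ACCEPT

Derivation:
start: ε-closure({0}) = {0,2,4}
'a' @ 1: {1,3,6,8}
'c' @ 2: {7,8,9}  [accepting]
'c' @ 3: {7,8,9}  [accepting]
'c' @ 4: {7,8,9}  [accepting]
end set {7,8,9} — state 7 in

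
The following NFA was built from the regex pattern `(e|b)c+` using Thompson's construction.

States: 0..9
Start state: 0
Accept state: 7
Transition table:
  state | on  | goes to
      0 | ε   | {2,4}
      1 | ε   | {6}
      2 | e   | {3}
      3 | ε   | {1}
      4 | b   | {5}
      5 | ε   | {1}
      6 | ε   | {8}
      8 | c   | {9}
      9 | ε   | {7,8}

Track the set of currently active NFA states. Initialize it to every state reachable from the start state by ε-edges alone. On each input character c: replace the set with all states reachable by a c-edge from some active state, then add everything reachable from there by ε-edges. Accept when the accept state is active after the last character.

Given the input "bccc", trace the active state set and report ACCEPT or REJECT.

S₀ = ε-closure({0}) = {0,2,4}
'b' @ 1: {1,5,6,8}
'c' @ 2: {7,8,9}  ✓accept
'c' @ 3: {7,8,9}  ✓accept
'c' @ 4: {7,8,9}  ✓accept
after full input: {7,8,9}  (accept=7 in)

Answer: ACCEPT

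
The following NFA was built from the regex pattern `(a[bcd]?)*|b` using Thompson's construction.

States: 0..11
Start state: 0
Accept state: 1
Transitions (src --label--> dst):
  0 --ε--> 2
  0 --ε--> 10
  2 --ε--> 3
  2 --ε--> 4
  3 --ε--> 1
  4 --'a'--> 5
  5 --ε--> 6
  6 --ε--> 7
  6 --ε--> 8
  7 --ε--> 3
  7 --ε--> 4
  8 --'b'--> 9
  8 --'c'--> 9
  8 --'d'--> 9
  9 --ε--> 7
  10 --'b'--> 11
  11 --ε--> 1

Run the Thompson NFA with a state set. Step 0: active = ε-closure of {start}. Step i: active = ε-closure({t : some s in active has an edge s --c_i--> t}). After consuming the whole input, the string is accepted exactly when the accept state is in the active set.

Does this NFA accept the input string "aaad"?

S₀ = ε-closure({0}) = {0,1,2,3,4,10}
'a' @ 1: {1,3,4,5,6,7,8}  (accept∈set)
'a' @ 2: {1,3,4,5,6,7,8}  (accept∈set)
'a' @ 3: {1,3,4,5,6,7,8}  (accept∈set)
'd' @ 4: {1,3,4,7,9}  (accept∈set)
after full input: {1,3,4,7,9}  (accept=1 in)

Answer: ACCEPT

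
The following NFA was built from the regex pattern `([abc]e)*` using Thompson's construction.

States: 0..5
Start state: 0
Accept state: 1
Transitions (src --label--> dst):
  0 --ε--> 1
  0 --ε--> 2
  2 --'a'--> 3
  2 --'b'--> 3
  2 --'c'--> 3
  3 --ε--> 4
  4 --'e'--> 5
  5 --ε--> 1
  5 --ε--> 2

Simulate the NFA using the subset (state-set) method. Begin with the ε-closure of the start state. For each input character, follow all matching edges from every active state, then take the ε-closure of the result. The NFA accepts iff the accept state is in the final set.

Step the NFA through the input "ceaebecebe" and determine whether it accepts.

initial (ε-close {0}): {0,1,2}
'c' @ 1: {3,4}
'e' @ 2: {1,2,5}  [accepting]
'a' @ 3: {3,4}
'e' @ 4: {1,2,5}  [accepting]
'b' @ 5: {3,4}
'e' @ 6: {1,2,5}  [accepting]
'c' @ 7: {3,4}
'e' @ 8: {1,2,5}  [accepting]
'b' @ 9: {3,4}
'e' @ 10: {1,2,5}  [accepting]
final: {1,2,5}; accept 1 in set

Answer: ACCEPT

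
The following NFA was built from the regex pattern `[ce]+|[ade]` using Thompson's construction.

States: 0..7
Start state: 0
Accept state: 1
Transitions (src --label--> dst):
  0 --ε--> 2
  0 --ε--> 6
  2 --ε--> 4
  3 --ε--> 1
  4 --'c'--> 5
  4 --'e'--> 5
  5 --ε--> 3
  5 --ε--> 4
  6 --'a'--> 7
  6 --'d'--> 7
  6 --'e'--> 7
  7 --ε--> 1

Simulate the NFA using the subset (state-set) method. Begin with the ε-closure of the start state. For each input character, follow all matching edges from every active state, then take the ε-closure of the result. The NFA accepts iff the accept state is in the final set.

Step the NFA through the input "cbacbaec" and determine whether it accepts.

S₀ = ε-closure({0}) = {0,2,4,6}
'c' @ 1: {1,3,4,5}  [accepting]
'b' @ 2: {}  — dead — no transitions
rest 'acbaec' ignored (set empty)
end set {} — state 1 not in

Answer: REJECT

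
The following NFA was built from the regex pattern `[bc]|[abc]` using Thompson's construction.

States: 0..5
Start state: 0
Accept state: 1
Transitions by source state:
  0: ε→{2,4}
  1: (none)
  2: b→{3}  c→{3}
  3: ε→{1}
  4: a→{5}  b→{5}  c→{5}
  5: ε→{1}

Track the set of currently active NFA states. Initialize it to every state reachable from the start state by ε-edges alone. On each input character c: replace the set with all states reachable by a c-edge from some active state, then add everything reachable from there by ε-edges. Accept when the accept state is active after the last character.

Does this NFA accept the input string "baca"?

start: ε-closure({0}) = {0,2,4}
'b' @ 1: {1,3,5}  (accept∈set)
'a' @ 2: {}  — dead — no transitions
rest 'ca' ignored (set empty)
end set {} — state 1 not in

Answer: REJECT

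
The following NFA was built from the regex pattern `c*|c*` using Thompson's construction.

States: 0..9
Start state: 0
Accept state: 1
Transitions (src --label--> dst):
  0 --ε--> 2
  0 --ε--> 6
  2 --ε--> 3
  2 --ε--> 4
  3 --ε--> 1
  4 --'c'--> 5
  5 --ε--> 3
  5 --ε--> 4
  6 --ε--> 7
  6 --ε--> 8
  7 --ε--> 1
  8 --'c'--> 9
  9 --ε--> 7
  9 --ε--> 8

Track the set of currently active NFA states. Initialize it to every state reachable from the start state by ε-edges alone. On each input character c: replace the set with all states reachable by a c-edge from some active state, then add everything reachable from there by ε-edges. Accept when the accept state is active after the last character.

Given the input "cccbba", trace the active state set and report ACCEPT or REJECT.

Answer: REJECT

Derivation:
start: ε-closure({0}) = {0,1,2,3,4,6,7,8}
'c' @ 1: {1,3,4,5,7,8,9}  (accept∈set)
'c' @ 2: {1,3,4,5,7,8,9}  (accept∈set)
'c' @ 3: {1,3,4,5,7,8,9}  (accept∈set)
'b' @ 4: {}  — state set empty
rest 'ba' ignored (set empty)
final: {}; accept 1 not in set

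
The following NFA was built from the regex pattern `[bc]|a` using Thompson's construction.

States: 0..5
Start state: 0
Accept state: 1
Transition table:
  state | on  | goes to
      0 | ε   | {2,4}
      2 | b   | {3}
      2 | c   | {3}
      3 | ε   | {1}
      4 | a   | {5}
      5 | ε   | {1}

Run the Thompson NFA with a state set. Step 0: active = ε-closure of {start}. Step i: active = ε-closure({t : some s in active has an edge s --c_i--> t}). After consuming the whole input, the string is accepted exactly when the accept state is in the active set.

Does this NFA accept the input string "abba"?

Answer: REJECT

Derivation:
initial (ε-close {0}): {0,2,4}
'a' @ 1: {1,5}  ✓accept
'b' @ 2: {}  — dead — no transitions
rest 'ba' ignored (set empty)
after full input: {}  (accept=1 not in)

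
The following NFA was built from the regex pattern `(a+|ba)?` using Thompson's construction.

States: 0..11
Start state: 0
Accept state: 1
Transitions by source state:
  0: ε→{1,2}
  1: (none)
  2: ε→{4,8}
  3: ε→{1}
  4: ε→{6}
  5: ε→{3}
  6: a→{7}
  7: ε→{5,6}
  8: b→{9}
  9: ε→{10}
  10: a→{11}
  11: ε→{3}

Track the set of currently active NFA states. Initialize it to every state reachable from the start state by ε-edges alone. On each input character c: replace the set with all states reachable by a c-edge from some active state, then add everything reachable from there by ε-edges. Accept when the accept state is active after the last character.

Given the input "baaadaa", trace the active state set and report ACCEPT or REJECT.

Answer: REJECT

Trace:
start: ε-closure({0}) = {0,1,2,4,6,8}
'b' @ 1: {9,10}
'a' @ 2: {1,3,11}  ✓accept
'a' @ 3: {}  — dead — no transitions
rest 'adaa' ignored (set empty)
after full input: {}  (accept=1 not in)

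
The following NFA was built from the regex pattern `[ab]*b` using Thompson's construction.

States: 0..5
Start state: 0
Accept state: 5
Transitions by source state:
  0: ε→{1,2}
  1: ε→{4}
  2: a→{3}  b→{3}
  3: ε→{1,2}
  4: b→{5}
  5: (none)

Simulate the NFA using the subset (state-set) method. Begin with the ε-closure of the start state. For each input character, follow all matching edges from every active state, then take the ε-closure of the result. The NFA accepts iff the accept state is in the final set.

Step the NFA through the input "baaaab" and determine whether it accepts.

Answer: ACCEPT

Trace:
S₀ = ε-closure({0}) = {0,1,2,4}
'b' @ 1: {1,2,3,4,5}  ✓accept
'a' @ 2: {1,2,3,4}
'a' @ 3: {1,2,3,4}
'a' @ 4: {1,2,3,4}
'a' @ 5: {1,2,3,4}
'b' @ 6: {1,2,3,4,5}  ✓accept
final: {1,2,3,4,5}; accept 5 in set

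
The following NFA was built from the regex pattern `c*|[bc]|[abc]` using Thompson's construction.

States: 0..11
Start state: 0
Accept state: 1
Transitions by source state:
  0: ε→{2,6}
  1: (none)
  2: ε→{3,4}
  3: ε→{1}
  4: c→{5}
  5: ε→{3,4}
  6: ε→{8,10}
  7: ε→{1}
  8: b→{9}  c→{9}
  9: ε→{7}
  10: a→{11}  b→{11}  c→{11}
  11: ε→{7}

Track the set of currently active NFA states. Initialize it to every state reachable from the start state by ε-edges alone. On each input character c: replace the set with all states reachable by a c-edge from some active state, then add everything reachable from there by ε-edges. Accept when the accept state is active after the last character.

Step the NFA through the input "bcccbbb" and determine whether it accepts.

initial (ε-close {0}): {0,1,2,3,4,6,8,10}
'b' @ 1: {1,7,9,11}  [accepting]
'c' @ 2: {}  — dead — no transitions
rest 'ccbbb' ignored (set empty)
final: {}; accept 1 not in set

Answer: REJECT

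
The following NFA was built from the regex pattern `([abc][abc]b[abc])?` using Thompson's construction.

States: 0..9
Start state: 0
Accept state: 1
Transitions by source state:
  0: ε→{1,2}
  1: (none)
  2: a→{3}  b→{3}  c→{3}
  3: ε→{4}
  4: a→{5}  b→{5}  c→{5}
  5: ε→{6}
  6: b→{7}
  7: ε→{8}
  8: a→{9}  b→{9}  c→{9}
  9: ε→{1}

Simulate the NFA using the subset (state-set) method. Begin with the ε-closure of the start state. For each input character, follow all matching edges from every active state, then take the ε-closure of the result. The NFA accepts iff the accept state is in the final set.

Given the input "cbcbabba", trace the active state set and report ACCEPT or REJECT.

initial (ε-close {0}): {0,1,2}
'c' @ 1: {3,4}
'b' @ 2: {5,6}
'c' @ 3: {}  — dead — no transitions
rest 'babba' ignored (set empty)
after full input: {}  (accept=1 not in)

Answer: REJECT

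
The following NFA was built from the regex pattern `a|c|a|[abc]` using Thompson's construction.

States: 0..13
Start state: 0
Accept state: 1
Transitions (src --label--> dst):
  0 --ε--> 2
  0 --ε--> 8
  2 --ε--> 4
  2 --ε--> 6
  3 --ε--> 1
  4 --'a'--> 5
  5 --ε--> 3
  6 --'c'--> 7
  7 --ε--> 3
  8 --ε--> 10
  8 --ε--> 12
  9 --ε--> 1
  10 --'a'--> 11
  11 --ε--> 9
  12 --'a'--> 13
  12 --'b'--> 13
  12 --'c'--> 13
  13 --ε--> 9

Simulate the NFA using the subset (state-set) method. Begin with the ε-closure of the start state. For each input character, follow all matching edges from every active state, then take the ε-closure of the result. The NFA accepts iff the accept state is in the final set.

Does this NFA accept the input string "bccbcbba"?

Answer: REJECT

Trace:
start: ε-closure({0}) = {0,2,4,6,8,10,12}
'b' @ 1: {1,9,13}  [accepting]
'c' @ 2: {}  — no active states
rest 'cbcbba' ignored (set empty)
after full input: {}  (accept=1 not in)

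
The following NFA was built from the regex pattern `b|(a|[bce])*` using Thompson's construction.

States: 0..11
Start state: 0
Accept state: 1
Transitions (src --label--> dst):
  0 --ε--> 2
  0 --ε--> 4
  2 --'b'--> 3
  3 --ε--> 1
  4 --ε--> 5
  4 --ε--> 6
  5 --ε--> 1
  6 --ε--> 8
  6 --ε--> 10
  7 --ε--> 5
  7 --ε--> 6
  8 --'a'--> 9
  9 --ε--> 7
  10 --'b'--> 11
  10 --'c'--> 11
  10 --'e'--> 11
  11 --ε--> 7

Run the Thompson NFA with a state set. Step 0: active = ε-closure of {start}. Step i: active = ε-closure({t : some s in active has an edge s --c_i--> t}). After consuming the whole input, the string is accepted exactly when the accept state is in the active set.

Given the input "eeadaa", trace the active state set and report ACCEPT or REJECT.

Answer: REJECT

Trace:
S₀ = ε-closure({0}) = {0,1,2,4,5,6,8,10}
'e' @ 1: {1,5,6,7,8,10,11}  (accept∈set)
'e' @ 2: {1,5,6,7,8,10,11}  (accept∈set)
'a' @ 3: {1,5,6,7,8,9,10}  (accept∈set)
'd' @ 4: {}  — state set empty
rest 'aa' ignored (set empty)
after full input: {}  (accept=1 not in)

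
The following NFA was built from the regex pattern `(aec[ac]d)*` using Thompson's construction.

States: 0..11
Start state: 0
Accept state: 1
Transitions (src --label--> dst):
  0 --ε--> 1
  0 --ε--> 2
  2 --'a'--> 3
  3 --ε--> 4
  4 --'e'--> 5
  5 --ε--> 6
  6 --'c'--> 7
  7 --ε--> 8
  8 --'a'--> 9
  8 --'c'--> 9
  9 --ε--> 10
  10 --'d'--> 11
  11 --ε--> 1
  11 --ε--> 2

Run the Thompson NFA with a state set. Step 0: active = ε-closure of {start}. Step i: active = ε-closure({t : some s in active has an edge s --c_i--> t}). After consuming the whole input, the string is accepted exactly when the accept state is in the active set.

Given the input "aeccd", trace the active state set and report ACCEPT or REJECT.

Answer: ACCEPT

Derivation:
S₀ = ε-closure({0}) = {0,1,2}
'a' @ 1: {3,4}
'e' @ 2: {5,6}
'c' @ 3: {7,8}
'c' @ 4: {9,10}
'd' @ 5: {1,2,11}  [accepting]
final: {1,2,11}; accept 1 in set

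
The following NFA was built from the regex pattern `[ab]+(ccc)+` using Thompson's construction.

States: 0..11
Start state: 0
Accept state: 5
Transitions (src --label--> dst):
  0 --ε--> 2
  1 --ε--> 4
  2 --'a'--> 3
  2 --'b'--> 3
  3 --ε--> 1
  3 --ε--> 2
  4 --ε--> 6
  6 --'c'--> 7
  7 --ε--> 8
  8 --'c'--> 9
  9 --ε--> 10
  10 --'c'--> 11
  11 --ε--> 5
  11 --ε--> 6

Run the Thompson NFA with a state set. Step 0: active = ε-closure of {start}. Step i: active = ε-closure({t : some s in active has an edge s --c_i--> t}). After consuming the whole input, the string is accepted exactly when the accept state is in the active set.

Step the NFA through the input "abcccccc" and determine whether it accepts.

Answer: ACCEPT

Derivation:
S₀ = ε-closure({0}) = {0,2}
'a' @ 1: {1,2,3,4,6}
'b' @ 2: {1,2,3,4,6}
'c' @ 3: {7,8}
'c' @ 4: {9,10}
'c' @ 5: {5,6,11}  ✓accept
'c' @ 6: {7,8}
'c' @ 7: {9,10}
'c' @ 8: {5,6,11}  ✓accept
end set {5,6,11} — state 5 in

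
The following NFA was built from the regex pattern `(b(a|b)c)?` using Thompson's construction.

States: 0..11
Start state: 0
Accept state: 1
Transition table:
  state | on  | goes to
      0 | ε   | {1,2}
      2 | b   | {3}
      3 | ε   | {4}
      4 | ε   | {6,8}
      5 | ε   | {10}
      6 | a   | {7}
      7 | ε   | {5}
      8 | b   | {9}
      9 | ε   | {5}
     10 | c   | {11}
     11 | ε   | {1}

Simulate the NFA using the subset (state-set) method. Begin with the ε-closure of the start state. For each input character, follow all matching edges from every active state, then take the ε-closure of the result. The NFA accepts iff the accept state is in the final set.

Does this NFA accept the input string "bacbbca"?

Answer: REJECT

Steps:
start: ε-closure({0}) = {0,1,2}
'b' @ 1: {3,4,6,8}
'a' @ 2: {5,7,10}
'c' @ 3: {1,11}  [accepting]
'b' @ 4: {}  — state set empty
rest 'bca' ignored (set empty)
after full input: {}  (accept=1 not in)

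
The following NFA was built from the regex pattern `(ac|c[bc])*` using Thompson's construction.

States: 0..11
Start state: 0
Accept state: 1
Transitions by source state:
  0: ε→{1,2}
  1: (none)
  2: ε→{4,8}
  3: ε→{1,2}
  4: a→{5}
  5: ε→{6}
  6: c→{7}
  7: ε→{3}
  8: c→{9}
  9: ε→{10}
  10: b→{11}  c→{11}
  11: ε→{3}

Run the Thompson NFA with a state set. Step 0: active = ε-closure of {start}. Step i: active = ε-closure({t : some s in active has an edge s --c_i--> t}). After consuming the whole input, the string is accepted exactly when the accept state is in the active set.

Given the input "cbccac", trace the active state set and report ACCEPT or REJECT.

Answer: ACCEPT

Steps:
S₀ = ε-closure({0}) = {0,1,2,4,8}
'c' @ 1: {9,10}
'b' @ 2: {1,2,3,4,8,11}  (accept∈set)
'c' @ 3: {9,10}
'c' @ 4: {1,2,3,4,8,11}  (accept∈set)
'a' @ 5: {5,6}
'c' @ 6: {1,2,3,4,7,8}  (accept∈set)
end set {1,2,3,4,7,8} — state 1 in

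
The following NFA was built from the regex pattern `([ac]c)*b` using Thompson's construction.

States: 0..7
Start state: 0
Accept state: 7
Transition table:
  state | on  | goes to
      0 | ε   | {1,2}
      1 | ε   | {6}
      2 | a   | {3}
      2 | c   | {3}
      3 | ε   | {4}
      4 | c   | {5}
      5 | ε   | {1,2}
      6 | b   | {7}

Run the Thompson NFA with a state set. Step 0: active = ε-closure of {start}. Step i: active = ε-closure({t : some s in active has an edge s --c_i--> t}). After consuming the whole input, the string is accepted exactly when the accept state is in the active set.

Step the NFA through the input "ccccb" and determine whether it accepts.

S₀ = ε-closure({0}) = {0,1,2,6}
'c' @ 1: {3,4}
'c' @ 2: {1,2,5,6}
'c' @ 3: {3,4}
'c' @ 4: {1,2,5,6}
'b' @ 5: {7}  ✓accept
final: {7}; accept 7 in set

Answer: ACCEPT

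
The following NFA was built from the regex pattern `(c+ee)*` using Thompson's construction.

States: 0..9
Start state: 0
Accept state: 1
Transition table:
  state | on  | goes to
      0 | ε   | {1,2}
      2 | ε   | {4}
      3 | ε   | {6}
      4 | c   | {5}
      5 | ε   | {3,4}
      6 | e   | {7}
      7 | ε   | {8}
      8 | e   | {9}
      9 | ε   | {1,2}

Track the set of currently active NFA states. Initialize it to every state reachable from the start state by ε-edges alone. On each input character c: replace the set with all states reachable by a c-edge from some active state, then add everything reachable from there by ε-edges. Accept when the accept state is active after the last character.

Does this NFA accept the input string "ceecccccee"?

S₀ = ε-closure({0}) = {0,1,2,4}
'c' @ 1: {3,4,5,6}
'e' @ 2: {7,8}
'e' @ 3: {1,2,4,9}  ✓accept
'c' @ 4: {3,4,5,6}
'c' @ 5: {3,4,5,6}
'c' @ 6: {3,4,5,6}
'c' @ 7: {3,4,5,6}
'c' @ 8: {3,4,5,6}
'e' @ 9: {7,8}
'e' @ 10: {1,2,4,9}  ✓accept
end set {1,2,4,9} — state 1 in

Answer: ACCEPT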